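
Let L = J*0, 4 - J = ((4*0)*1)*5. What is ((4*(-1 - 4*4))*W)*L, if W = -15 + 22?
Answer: 0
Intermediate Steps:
J = 4 (J = 4 - (4*0)*1*5 = 4 - 0*1*5 = 4 - 0*5 = 4 - 1*0 = 4 + 0 = 4)
W = 7
L = 0 (L = 4*0 = 0)
((4*(-1 - 4*4))*W)*L = ((4*(-1 - 4*4))*7)*0 = ((4*(-1 - 16))*7)*0 = ((4*(-17))*7)*0 = -68*7*0 = -476*0 = 0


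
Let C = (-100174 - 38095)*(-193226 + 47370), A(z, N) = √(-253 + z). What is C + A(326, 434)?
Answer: 20167363264 + √73 ≈ 2.0167e+10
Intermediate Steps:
C = 20167363264 (C = -138269*(-145856) = 20167363264)
C + A(326, 434) = 20167363264 + √(-253 + 326) = 20167363264 + √73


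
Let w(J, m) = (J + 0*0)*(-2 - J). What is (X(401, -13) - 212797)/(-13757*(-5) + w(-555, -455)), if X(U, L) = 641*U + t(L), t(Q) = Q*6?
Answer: -22083/119065 ≈ -0.18547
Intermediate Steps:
t(Q) = 6*Q
w(J, m) = J*(-2 - J) (w(J, m) = (J + 0)*(-2 - J) = J*(-2 - J))
X(U, L) = 6*L + 641*U (X(U, L) = 641*U + 6*L = 6*L + 641*U)
(X(401, -13) - 212797)/(-13757*(-5) + w(-555, -455)) = ((6*(-13) + 641*401) - 212797)/(-13757*(-5) - 1*(-555)*(2 - 555)) = ((-78 + 257041) - 212797)/(68785 - 1*(-555)*(-553)) = (256963 - 212797)/(68785 - 306915) = 44166/(-238130) = 44166*(-1/238130) = -22083/119065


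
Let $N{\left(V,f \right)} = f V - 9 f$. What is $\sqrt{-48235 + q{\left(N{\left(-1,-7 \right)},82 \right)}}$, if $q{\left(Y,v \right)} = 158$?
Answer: $i \sqrt{48077} \approx 219.26 i$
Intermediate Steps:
$N{\left(V,f \right)} = - 9 f + V f$ ($N{\left(V,f \right)} = V f - 9 f = - 9 f + V f$)
$\sqrt{-48235 + q{\left(N{\left(-1,-7 \right)},82 \right)}} = \sqrt{-48235 + 158} = \sqrt{-48077} = i \sqrt{48077}$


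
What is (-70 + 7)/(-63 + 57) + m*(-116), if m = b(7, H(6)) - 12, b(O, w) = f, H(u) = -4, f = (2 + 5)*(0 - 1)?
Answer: 4429/2 ≈ 2214.5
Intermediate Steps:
f = -7 (f = 7*(-1) = -7)
b(O, w) = -7
m = -19 (m = -7 - 12 = -19)
(-70 + 7)/(-63 + 57) + m*(-116) = (-70 + 7)/(-63 + 57) - 19*(-116) = -63/(-6) + 2204 = -63*(-⅙) + 2204 = 21/2 + 2204 = 4429/2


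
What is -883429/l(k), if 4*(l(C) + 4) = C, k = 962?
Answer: -1766858/473 ≈ -3735.4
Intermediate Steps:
l(C) = -4 + C/4
-883429/l(k) = -883429/(-4 + (¼)*962) = -883429/(-4 + 481/2) = -883429/473/2 = -883429*2/473 = -1766858/473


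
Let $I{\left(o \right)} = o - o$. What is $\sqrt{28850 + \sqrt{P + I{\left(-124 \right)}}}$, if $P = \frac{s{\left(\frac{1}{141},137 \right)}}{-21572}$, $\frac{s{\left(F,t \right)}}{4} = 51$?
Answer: $\frac{\sqrt{839086353650 + 5393 i \sqrt{275043}}}{5393} \approx 169.85 + 0.00028626 i$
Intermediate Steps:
$s{\left(F,t \right)} = 204$ ($s{\left(F,t \right)} = 4 \cdot 51 = 204$)
$I{\left(o \right)} = 0$
$P = - \frac{51}{5393}$ ($P = \frac{204}{-21572} = 204 \left(- \frac{1}{21572}\right) = - \frac{51}{5393} \approx -0.0094567$)
$\sqrt{28850 + \sqrt{P + I{\left(-124 \right)}}} = \sqrt{28850 + \sqrt{- \frac{51}{5393} + 0}} = \sqrt{28850 + \sqrt{- \frac{51}{5393}}} = \sqrt{28850 + \frac{i \sqrt{275043}}{5393}}$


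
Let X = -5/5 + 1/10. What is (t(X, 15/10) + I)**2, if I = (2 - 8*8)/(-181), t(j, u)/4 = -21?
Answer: 229280164/32761 ≈ 6998.6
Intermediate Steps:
X = -9/10 (X = -5*1/5 + 1*(1/10) = -1 + 1/10 = -9/10 ≈ -0.90000)
t(j, u) = -84 (t(j, u) = 4*(-21) = -84)
I = 62/181 (I = (2 - 64)*(-1/181) = -62*(-1/181) = 62/181 ≈ 0.34254)
(t(X, 15/10) + I)**2 = (-84 + 62/181)**2 = (-15142/181)**2 = 229280164/32761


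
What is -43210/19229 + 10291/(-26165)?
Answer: -1328475289/503126785 ≈ -2.6404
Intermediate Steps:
-43210/19229 + 10291/(-26165) = -43210*1/19229 + 10291*(-1/26165) = -43210/19229 - 10291/26165 = -1328475289/503126785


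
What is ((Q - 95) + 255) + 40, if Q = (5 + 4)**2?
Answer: 281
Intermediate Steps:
Q = 81 (Q = 9**2 = 81)
((Q - 95) + 255) + 40 = ((81 - 95) + 255) + 40 = (-14 + 255) + 40 = 241 + 40 = 281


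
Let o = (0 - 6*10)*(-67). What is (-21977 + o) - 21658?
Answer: -39615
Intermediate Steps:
o = 4020 (o = (0 - 60)*(-67) = -60*(-67) = 4020)
(-21977 + o) - 21658 = (-21977 + 4020) - 21658 = -17957 - 21658 = -39615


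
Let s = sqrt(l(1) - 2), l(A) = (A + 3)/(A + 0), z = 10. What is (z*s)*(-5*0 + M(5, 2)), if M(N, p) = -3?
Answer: -30*sqrt(2) ≈ -42.426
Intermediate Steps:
l(A) = (3 + A)/A
s = sqrt(2) (s = sqrt((3 + 1)/1 - 2) = sqrt(1*4 - 2) = sqrt(4 - 2) = sqrt(2) ≈ 1.4142)
(z*s)*(-5*0 + M(5, 2)) = (10*sqrt(2))*(-5*0 - 3) = (10*sqrt(2))*(0 - 3) = (10*sqrt(2))*(-3) = -30*sqrt(2)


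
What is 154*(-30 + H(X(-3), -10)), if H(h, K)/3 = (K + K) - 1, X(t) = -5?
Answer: -14322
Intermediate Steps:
H(h, K) = -3 + 6*K (H(h, K) = 3*((K + K) - 1) = 3*(2*K - 1) = 3*(-1 + 2*K) = -3 + 6*K)
154*(-30 + H(X(-3), -10)) = 154*(-30 + (-3 + 6*(-10))) = 154*(-30 + (-3 - 60)) = 154*(-30 - 63) = 154*(-93) = -14322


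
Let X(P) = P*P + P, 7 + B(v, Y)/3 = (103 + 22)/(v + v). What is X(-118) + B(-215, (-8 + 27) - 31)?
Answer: 1185435/86 ≈ 13784.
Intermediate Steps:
B(v, Y) = -21 + 375/(2*v) (B(v, Y) = -21 + 3*((103 + 22)/(v + v)) = -21 + 3*(125/((2*v))) = -21 + 3*(125*(1/(2*v))) = -21 + 3*(125/(2*v)) = -21 + 375/(2*v))
X(P) = P + P² (X(P) = P² + P = P + P²)
X(-118) + B(-215, (-8 + 27) - 31) = -118*(1 - 118) + (-21 + (375/2)/(-215)) = -118*(-117) + (-21 + (375/2)*(-1/215)) = 13806 + (-21 - 75/86) = 13806 - 1881/86 = 1185435/86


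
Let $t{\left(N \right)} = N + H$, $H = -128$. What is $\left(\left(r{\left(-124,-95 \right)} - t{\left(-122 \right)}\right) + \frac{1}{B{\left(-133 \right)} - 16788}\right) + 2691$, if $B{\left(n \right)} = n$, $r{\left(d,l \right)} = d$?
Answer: $\frac{47666456}{16921} \approx 2817.0$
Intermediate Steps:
$t{\left(N \right)} = -128 + N$ ($t{\left(N \right)} = N - 128 = -128 + N$)
$\left(\left(r{\left(-124,-95 \right)} - t{\left(-122 \right)}\right) + \frac{1}{B{\left(-133 \right)} - 16788}\right) + 2691 = \left(\left(-124 - \left(-128 - 122\right)\right) + \frac{1}{-133 - 16788}\right) + 2691 = \left(\left(-124 - -250\right) + \frac{1}{-16921}\right) + 2691 = \left(\left(-124 + 250\right) - \frac{1}{16921}\right) + 2691 = \left(126 - \frac{1}{16921}\right) + 2691 = \frac{2132045}{16921} + 2691 = \frac{47666456}{16921}$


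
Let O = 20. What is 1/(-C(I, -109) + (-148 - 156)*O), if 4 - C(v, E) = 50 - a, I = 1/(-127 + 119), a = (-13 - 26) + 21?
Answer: -1/6016 ≈ -0.00016622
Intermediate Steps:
a = -18 (a = -39 + 21 = -18)
I = -⅛ (I = 1/(-8) = -⅛ ≈ -0.12500)
C(v, E) = -64 (C(v, E) = 4 - (50 - 1*(-18)) = 4 - (50 + 18) = 4 - 1*68 = 4 - 68 = -64)
1/(-C(I, -109) + (-148 - 156)*O) = 1/(-1*(-64) + (-148 - 156)*20) = 1/(64 - 304*20) = 1/(64 - 6080) = 1/(-6016) = -1/6016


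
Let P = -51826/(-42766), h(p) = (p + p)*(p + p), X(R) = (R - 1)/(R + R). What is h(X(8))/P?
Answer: 1047767/1658432 ≈ 0.63178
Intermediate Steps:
X(R) = (-1 + R)/(2*R) (X(R) = (-1 + R)/((2*R)) = (-1 + R)*(1/(2*R)) = (-1 + R)/(2*R))
h(p) = 4*p**2 (h(p) = (2*p)*(2*p) = 4*p**2)
P = 25913/21383 (P = -51826*(-1/42766) = 25913/21383 ≈ 1.2119)
h(X(8))/P = (4*((1/2)*(-1 + 8)/8)**2)/(25913/21383) = (4*((1/2)*(1/8)*7)**2)*(21383/25913) = (4*(7/16)**2)*(21383/25913) = (4*(49/256))*(21383/25913) = (49/64)*(21383/25913) = 1047767/1658432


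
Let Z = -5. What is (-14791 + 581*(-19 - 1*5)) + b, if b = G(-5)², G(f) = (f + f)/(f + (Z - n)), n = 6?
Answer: -1839015/64 ≈ -28735.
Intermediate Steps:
G(f) = 2*f/(-11 + f) (G(f) = (f + f)/(f + (-5 - 1*6)) = (2*f)/(f + (-5 - 6)) = (2*f)/(f - 11) = (2*f)/(-11 + f) = 2*f/(-11 + f))
b = 25/64 (b = (2*(-5)/(-11 - 5))² = (2*(-5)/(-16))² = (2*(-5)*(-1/16))² = (5/8)² = 25/64 ≈ 0.39063)
(-14791 + 581*(-19 - 1*5)) + b = (-14791 + 581*(-19 - 1*5)) + 25/64 = (-14791 + 581*(-19 - 5)) + 25/64 = (-14791 + 581*(-24)) + 25/64 = (-14791 - 13944) + 25/64 = -28735 + 25/64 = -1839015/64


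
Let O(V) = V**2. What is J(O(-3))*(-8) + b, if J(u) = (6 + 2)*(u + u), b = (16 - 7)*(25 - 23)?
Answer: -1134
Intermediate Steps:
b = 18 (b = 9*2 = 18)
J(u) = 16*u (J(u) = 8*(2*u) = 16*u)
J(O(-3))*(-8) + b = (16*(-3)**2)*(-8) + 18 = (16*9)*(-8) + 18 = 144*(-8) + 18 = -1152 + 18 = -1134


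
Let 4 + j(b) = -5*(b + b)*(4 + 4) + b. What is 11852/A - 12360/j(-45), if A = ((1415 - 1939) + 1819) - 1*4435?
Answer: -20224213/2787535 ≈ -7.2552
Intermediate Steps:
A = -3140 (A = (-524 + 1819) - 4435 = 1295 - 4435 = -3140)
j(b) = -4 - 79*b (j(b) = -4 + (-5*(b + b)*(4 + 4) + b) = -4 + (-5*2*b*8 + b) = -4 + (-80*b + b) = -4 - 79*b)
11852/A - 12360/j(-45) = 11852/(-3140) - 12360/(-4 - 79*(-45)) = 11852*(-1/3140) - 12360/(-4 + 3555) = -2963/785 - 12360/3551 = -20224213/2787535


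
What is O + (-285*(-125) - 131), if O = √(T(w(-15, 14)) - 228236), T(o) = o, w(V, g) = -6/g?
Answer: 35494 + I*√11183585/7 ≈ 35494.0 + 477.74*I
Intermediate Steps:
O = I*√11183585/7 (O = √(-6/14 - 228236) = √(-6*1/14 - 228236) = √(-3/7 - 228236) = √(-1597655/7) = I*√11183585/7 ≈ 477.74*I)
O + (-285*(-125) - 131) = I*√11183585/7 + (-285*(-125) - 131) = I*√11183585/7 + (35625 - 131) = I*√11183585/7 + 35494 = 35494 + I*√11183585/7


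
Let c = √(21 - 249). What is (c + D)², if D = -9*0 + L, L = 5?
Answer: -203 + 20*I*√57 ≈ -203.0 + 151.0*I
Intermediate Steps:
c = 2*I*√57 (c = √(-228) = 2*I*√57 ≈ 15.1*I)
D = 5 (D = -9*0 + 5 = 0 + 5 = 5)
(c + D)² = (2*I*√57 + 5)² = (5 + 2*I*√57)²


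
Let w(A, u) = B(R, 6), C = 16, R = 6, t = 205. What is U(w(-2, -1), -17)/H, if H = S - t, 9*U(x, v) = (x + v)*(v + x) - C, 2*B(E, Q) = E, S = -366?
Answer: -20/571 ≈ -0.035026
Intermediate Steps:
B(E, Q) = E/2
w(A, u) = 3 (w(A, u) = (½)*6 = 3)
U(x, v) = -16/9 + (v + x)²/9 (U(x, v) = ((x + v)*(v + x) - 1*16)/9 = ((v + x)*(v + x) - 16)/9 = ((v + x)² - 16)/9 = (-16 + (v + x)²)/9 = -16/9 + (v + x)²/9)
H = -571 (H = -366 - 1*205 = -366 - 205 = -571)
U(w(-2, -1), -17)/H = (-16/9 + (-17 + 3)²/9)/(-571) = (-16/9 + (⅑)*(-14)²)*(-1/571) = (-16/9 + (⅑)*196)*(-1/571) = (-16/9 + 196/9)*(-1/571) = 20*(-1/571) = -20/571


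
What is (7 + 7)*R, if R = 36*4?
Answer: 2016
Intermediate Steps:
R = 144
(7 + 7)*R = (7 + 7)*144 = 14*144 = 2016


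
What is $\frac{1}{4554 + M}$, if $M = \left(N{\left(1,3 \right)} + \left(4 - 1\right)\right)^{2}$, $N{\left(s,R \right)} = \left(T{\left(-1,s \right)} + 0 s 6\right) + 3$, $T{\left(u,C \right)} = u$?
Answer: $\frac{1}{4579} \approx 0.00021839$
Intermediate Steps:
$N{\left(s,R \right)} = 2$ ($N{\left(s,R \right)} = \left(-1 + 0 s 6\right) + 3 = \left(-1 + 0 \cdot 6\right) + 3 = \left(-1 + 0\right) + 3 = -1 + 3 = 2$)
$M = 25$ ($M = \left(2 + \left(4 - 1\right)\right)^{2} = \left(2 + 3\right)^{2} = 5^{2} = 25$)
$\frac{1}{4554 + M} = \frac{1}{4554 + 25} = \frac{1}{4579}$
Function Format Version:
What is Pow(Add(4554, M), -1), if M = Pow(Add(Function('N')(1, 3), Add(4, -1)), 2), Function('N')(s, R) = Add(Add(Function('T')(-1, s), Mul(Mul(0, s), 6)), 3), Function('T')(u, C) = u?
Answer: Rational(1, 4579) ≈ 0.00021839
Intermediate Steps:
Function('N')(s, R) = 2 (Function('N')(s, R) = Add(Add(-1, Mul(Mul(0, s), 6)), 3) = Add(Add(-1, Mul(0, 6)), 3) = Add(Add(-1, 0), 3) = Add(-1, 3) = 2)
M = 25 (M = Pow(Add(2, Add(4, -1)), 2) = Pow(Add(2, 3), 2) = Pow(5, 2) = 25)
Pow(Add(4554, M), -1) = Pow(Add(4554, 25), -1) = Pow(4579, -1) = Rational(1, 4579)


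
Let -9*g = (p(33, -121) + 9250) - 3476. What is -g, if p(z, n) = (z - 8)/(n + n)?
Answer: 465761/726 ≈ 641.54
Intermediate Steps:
p(z, n) = (-8 + z)/(2*n) (p(z, n) = (-8 + z)/((2*n)) = (-8 + z)*(1/(2*n)) = (-8 + z)/(2*n))
g = -465761/726 (g = -(((½)*(-8 + 33)/(-121) + 9250) - 3476)/9 = -(((½)*(-1/121)*25 + 9250) - 3476)/9 = -((-25/242 + 9250) - 3476)/9 = -(2238475/242 - 3476)/9 = -⅑*1397283/242 = -465761/726 ≈ -641.54)
-g = -1*(-465761/726) = 465761/726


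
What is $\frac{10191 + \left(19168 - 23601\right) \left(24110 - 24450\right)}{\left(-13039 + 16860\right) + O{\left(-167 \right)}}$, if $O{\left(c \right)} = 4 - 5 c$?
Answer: $\frac{1517411}{4660} \approx 325.62$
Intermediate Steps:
$\frac{10191 + \left(19168 - 23601\right) \left(24110 - 24450\right)}{\left(-13039 + 16860\right) + O{\left(-167 \right)}} = \frac{10191 + \left(19168 - 23601\right) \left(24110 - 24450\right)}{\left(-13039 + 16860\right) + \left(4 - -835\right)} = \frac{10191 - -1507220}{3821 + \left(4 + 835\right)} = \frac{10191 + 1507220}{3821 + 839} = \frac{1517411}{4660}$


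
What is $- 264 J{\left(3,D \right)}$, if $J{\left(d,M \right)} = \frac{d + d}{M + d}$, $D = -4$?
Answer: $1584$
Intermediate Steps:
$J{\left(d,M \right)} = \frac{2 d}{M + d}$
$- 264 J{\left(3,D \right)} = - 264 \cdot 2 \cdot 3 \frac{1}{-4 + 3} = - 264 \cdot 2 \cdot 3 \frac{1}{-1} = - 264 \cdot 2 \cdot 3 \left(-1\right) = \left(-264\right) \left(-6\right) = 1584$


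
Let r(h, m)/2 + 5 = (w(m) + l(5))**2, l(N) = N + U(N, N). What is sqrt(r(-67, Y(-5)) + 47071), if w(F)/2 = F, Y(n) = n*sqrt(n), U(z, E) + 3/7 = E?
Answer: sqrt(2265967 - 18760*I*sqrt(5))/7 ≈ 215.05 - 1.9904*I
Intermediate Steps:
U(z, E) = -3/7 + E
Y(n) = n**(3/2)
w(F) = 2*F
l(N) = -3/7 + 2*N (l(N) = N + (-3/7 + N) = -3/7 + 2*N)
r(h, m) = -10 + 2*(67/7 + 2*m)**2 (r(h, m) = -10 + 2*(2*m + (-3/7 + 2*5))**2 = -10 + 2*(2*m + (-3/7 + 10))**2 = -10 + 2*(2*m + 67/7)**2 = -10 + 2*(67/7 + 2*m)**2)
sqrt(r(-67, Y(-5)) + 47071) = sqrt((-10 + 2*(67 + 14*(-5)**(3/2))**2/49) + 47071) = sqrt((-10 + 2*(67 + 14*(-5*I*sqrt(5)))**2/49) + 47071) = sqrt((-10 + 2*(67 - 70*I*sqrt(5))**2/49) + 47071) = sqrt(47061 + 2*(67 - 70*I*sqrt(5))**2/49)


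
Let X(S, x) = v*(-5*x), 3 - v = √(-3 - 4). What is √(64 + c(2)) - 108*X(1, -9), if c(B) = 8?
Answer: -14580 + 6*√2 + 4860*I*√7 ≈ -14572.0 + 12858.0*I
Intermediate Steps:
v = 3 - I*√7 (v = 3 - √(-3 - 4) = 3 - √(-7) = 3 - I*√7 ≈ 3.0 - 2.6458*I)
X(S, x) = -5*x*(3 - I*√7) (X(S, x) = (3 - I*√7)*(-5*x) = -5*x*(3 - I*√7))
√(64 + c(2)) - 108*X(1, -9) = √(64 + 8) - 540*(-9)*(-3 + I*√7) = √72 - 108*(135 - 45*I*√7) = 6*√2 + (-14580 + 4860*I*√7) = -14580 + 6*√2 + 4860*I*√7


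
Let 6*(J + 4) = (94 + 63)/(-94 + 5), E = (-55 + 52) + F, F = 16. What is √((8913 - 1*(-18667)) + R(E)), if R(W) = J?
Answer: √7863378018/534 ≈ 166.06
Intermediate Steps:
E = 13 (E = (-55 + 52) + 16 = -3 + 16 = 13)
J = -2293/534 (J = -4 + ((94 + 63)/(-94 + 5))/6 = -4 + (157/(-89))/6 = -4 + (157*(-1/89))/6 = -4 + (⅙)*(-157/89) = -4 - 157/534 = -2293/534 ≈ -4.2940)
R(W) = -2293/534
√((8913 - 1*(-18667)) + R(E)) = √((8913 - 1*(-18667)) - 2293/534) = √((8913 + 18667) - 2293/534) = √(27580 - 2293/534) = √(14725427/534) = √7863378018/534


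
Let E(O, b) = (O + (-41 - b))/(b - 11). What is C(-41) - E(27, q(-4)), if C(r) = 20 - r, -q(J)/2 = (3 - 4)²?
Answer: 781/13 ≈ 60.077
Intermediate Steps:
q(J) = -2 (q(J) = -2*(3 - 4)² = -2*(-1)² = -2*1 = -2)
E(O, b) = (-41 + O - b)/(-11 + b)
C(-41) - E(27, q(-4)) = (20 - 1*(-41)) - (-41 + 27 - 1*(-2))/(-11 - 2) = (20 + 41) - (-41 + 27 + 2)/(-13) = 61 - (-1)*(-12)/13 = 61 - 1*12/13 = 61 - 12/13 = 781/13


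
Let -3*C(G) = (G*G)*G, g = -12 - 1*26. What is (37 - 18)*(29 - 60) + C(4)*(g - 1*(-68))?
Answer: -1229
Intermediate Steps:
g = -38 (g = -12 - 26 = -38)
C(G) = -G³/3 (C(G) = -G*G*G/3 = -G²*G/3 = -G³/3)
(37 - 18)*(29 - 60) + C(4)*(g - 1*(-68)) = (37 - 18)*(29 - 60) + (-⅓*4³)*(-38 - 1*(-68)) = 19*(-31) + (-⅓*64)*(-38 + 68) = -589 - 64/3*30 = -589 - 640 = -1229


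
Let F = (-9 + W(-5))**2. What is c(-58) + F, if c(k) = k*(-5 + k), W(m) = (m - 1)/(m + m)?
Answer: 93114/25 ≈ 3724.6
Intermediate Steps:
W(m) = (-1 + m)/(2*m) (W(m) = (-1 + m)/((2*m)) = (-1 + m)*(1/(2*m)) = (-1 + m)/(2*m))
F = 1764/25 (F = (-9 + (1/2)*(-1 - 5)/(-5))**2 = (-9 + (1/2)*(-1/5)*(-6))**2 = (-9 + 3/5)**2 = (-42/5)**2 = 1764/25 ≈ 70.560)
c(-58) + F = -58*(-5 - 58) + 1764/25 = -58*(-63) + 1764/25 = 3654 + 1764/25 = 93114/25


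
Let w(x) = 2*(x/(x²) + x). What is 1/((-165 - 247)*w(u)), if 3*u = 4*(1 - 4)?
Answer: 1/3502 ≈ 0.00028555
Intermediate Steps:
u = -4 (u = (4*(1 - 4))/3 = (4*(-3))/3 = (⅓)*(-12) = -4)
w(x) = 2*x + 2/x (w(x) = 2*(x/x² + x) = 2*(1/x + x) = 2*(x + 1/x) = 2*x + 2/x)
1/((-165 - 247)*w(u)) = 1/((-165 - 247)*(2*(-4) + 2/(-4))) = 1/(-412*(-8 + 2*(-¼))) = 1/(-412*(-8 - ½)) = 1/(-412*(-17/2)) = 1/3502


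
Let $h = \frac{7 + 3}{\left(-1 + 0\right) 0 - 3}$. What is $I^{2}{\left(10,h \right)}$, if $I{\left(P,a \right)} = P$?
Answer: $100$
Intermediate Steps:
$h = - \frac{10}{3}$ ($h = \frac{10}{\left(-1\right) 0 - 3} = \frac{10}{0 - 3} = \frac{10}{-3} = 10 \left(- \frac{1}{3}\right) = - \frac{10}{3} \approx -3.3333$)
$I^{2}{\left(10,h \right)} = 10^{2} = 100$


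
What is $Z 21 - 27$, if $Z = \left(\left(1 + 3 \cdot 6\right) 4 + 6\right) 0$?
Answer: $-27$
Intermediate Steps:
$Z = 0$ ($Z = \left(\left(1 + 18\right) 4 + 6\right) 0 = \left(19 \cdot 4 + 6\right) 0 = \left(76 + 6\right) 0 = 82 \cdot 0 = 0$)
$Z 21 - 27 = 0 \cdot 21 - 27 = 0 - 27 = -27$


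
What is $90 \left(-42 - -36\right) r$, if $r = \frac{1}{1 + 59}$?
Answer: $-9$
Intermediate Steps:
$r = \frac{1}{60} \approx 0.016667$
$90 \left(-42 - -36\right) r = 90 \left(-42 - -36\right) \frac{1}{60} = 90 \left(-42 + 36\right) \frac{1}{60} = 90 \left(-6\right) \frac{1}{60} = \left(-540\right) \frac{1}{60} = -9$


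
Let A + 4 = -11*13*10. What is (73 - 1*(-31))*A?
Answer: -149136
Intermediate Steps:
A = -1434 (A = -4 - 11*13*10 = -4 - 143*10 = -4 - 1430 = -1434)
(73 - 1*(-31))*A = (73 - 1*(-31))*(-1434) = (73 + 31)*(-1434) = 104*(-1434) = -149136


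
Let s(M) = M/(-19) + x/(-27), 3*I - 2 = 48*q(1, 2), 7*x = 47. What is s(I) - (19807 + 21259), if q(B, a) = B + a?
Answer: -147478097/3591 ≈ -41069.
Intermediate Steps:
x = 47/7 (x = (⅐)*47 = 47/7 ≈ 6.7143)
I = 146/3 (I = ⅔ + (48*(1 + 2))/3 = ⅔ + (48*3)/3 = ⅔ + (⅓)*144 = ⅔ + 48 = 146/3 ≈ 48.667)
s(M) = -47/189 - M/19 (s(M) = M/(-19) + (47/7)/(-27) = M*(-1/19) + (47/7)*(-1/27) = -M/19 - 47/189 = -47/189 - M/19)
s(I) - (19807 + 21259) = (-47/189 - 1/19*146/3) - (19807 + 21259) = (-47/189 - 146/57) - 1*41066 = -10091/3591 - 41066 = -147478097/3591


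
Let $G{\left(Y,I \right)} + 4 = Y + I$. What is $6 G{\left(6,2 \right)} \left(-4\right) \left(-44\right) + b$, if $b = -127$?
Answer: $4097$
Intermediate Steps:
$G{\left(Y,I \right)} = -4 + I + Y$ ($G{\left(Y,I \right)} = -4 + \left(Y + I\right) = -4 + \left(I + Y\right) = -4 + I + Y$)
$6 G{\left(6,2 \right)} \left(-4\right) \left(-44\right) + b = 6 \left(-4 + 2 + 6\right) \left(-4\right) \left(-44\right) - 127 = 6 \cdot 4 \left(-4\right) \left(-44\right) - 127 = 24 \left(-4\right) \left(-44\right) - 127 = \left(-96\right) \left(-44\right) - 127 = 4224 - 127 = 4097$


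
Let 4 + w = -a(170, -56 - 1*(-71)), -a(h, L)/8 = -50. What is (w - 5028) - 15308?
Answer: -20740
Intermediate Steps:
a(h, L) = 400 (a(h, L) = -8*(-50) = 400)
w = -404 (w = -4 - 1*400 = -4 - 400 = -404)
(w - 5028) - 15308 = (-404 - 5028) - 15308 = -5432 - 15308 = -20740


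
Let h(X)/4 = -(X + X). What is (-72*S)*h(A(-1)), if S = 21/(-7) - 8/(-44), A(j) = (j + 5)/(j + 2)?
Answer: -71424/11 ≈ -6493.1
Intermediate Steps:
A(j) = (5 + j)/(2 + j)
S = -31/11 (S = 21*(-⅐) - 8*(-1/44) = -3 + 2/11 = -31/11 ≈ -2.8182)
h(X) = -8*X (h(X) = 4*(-(X + X)) = 4*(-2*X) = -8*X)
(-72*S)*h(A(-1)) = (-72*(-31/11))*(-8*(5 - 1)/(2 - 1)) = 2232*(-8*4/1)/11 = 2232*(-8*4)/11 = (2232/11)*(-32) = -71424/11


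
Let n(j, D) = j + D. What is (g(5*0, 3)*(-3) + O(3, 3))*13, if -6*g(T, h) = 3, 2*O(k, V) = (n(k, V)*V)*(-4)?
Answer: -897/2 ≈ -448.50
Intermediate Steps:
n(j, D) = D + j
O(k, V) = -2*V*(V + k) (O(k, V) = (((V + k)*V)*(-4))/2 = ((V*(V + k))*(-4))/2 = (-4*V*(V + k))/2 = -2*V*(V + k))
g(T, h) = -1/2 (g(T, h) = -1/6*3 = -1/2)
(g(5*0, 3)*(-3) + O(3, 3))*13 = (-1/2*(-3) - 2*3*(3 + 3))*13 = (3/2 - 2*3*6)*13 = (3/2 - 36)*13 = -69/2*13 = -897/2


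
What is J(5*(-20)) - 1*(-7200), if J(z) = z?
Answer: 7100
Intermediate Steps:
J(5*(-20)) - 1*(-7200) = 5*(-20) - 1*(-7200) = -100 + 7200 = 7100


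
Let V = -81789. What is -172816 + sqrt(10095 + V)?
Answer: -172816 + 3*I*sqrt(7966) ≈ -1.7282e+5 + 267.76*I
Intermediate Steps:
-172816 + sqrt(10095 + V) = -172816 + sqrt(10095 - 81789) = -172816 + sqrt(-71694) = -172816 + 3*I*sqrt(7966)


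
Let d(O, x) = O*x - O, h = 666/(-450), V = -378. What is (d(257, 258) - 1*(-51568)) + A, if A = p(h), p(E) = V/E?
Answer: 4361279/37 ≈ 1.1787e+5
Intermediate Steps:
h = -37/25 (h = 666*(-1/450) = -37/25 ≈ -1.4800)
p(E) = -378/E
d(O, x) = -O + O*x
A = 9450/37 (A = -378/(-37/25) = -378*(-25/37) = 9450/37 ≈ 255.41)
(d(257, 258) - 1*(-51568)) + A = (257*(-1 + 258) - 1*(-51568)) + 9450/37 = (257*257 + 51568) + 9450/37 = (66049 + 51568) + 9450/37 = 117617 + 9450/37 = 4361279/37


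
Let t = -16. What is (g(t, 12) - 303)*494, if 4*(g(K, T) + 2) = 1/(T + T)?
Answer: -7231913/48 ≈ -1.5066e+5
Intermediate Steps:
g(K, T) = -2 + 1/(8*T) (g(K, T) = -2 + 1/(4*(T + T)) = -2 + 1/(4*((2*T))) = -2 + (1/(2*T))/4 = -2 + 1/(8*T))
(g(t, 12) - 303)*494 = ((-2 + (⅛)/12) - 303)*494 = ((-2 + (⅛)*(1/12)) - 303)*494 = ((-2 + 1/96) - 303)*494 = (-191/96 - 303)*494 = -29279/96*494 = -7231913/48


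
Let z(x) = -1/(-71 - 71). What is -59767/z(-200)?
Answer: -8486914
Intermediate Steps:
z(x) = 1/142 (z(x) = -1/(-142) = -1*(-1/142) = 1/142)
-59767/z(-200) = -59767/1/142 = -59767*142 = -8486914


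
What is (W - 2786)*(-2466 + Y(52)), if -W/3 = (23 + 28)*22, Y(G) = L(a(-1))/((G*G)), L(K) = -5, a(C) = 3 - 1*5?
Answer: 5127745061/338 ≈ 1.5171e+7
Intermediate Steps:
a(C) = -2 (a(C) = 3 - 5 = -2)
Y(G) = -5/G**2
W = -3366 (W = -3*(23 + 28)*22 = -153*22 = -3*1122 = -3366)
(W - 2786)*(-2466 + Y(52)) = (-3366 - 2786)*(-2466 - 5/52**2) = -6152*(-2466 - 5*1/2704) = -6152*(-2466 - 5/2704) = -6152*(-6668069/2704) = 5127745061/338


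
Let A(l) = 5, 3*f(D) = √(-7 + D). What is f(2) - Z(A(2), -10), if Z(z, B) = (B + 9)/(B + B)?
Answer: -1/20 + I*√5/3 ≈ -0.05 + 0.74536*I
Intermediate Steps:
f(D) = √(-7 + D)/3
Z(z, B) = (9 + B)/(2*B) (Z(z, B) = (9 + B)/((2*B)) = (9 + B)*(1/(2*B)) = (9 + B)/(2*B))
f(2) - Z(A(2), -10) = √(-7 + 2)/3 - (9 - 10)/(2*(-10)) = √(-5)/3 - (-1)*(-1)/(2*10) = (I*√5)/3 - 1*1/20 = I*√5/3 - 1/20 = -1/20 + I*√5/3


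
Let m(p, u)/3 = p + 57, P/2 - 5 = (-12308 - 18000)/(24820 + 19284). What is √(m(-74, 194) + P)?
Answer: I*√1287891930/5513 ≈ 6.5096*I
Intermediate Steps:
P = 47553/5513 (P = 10 + 2*((-12308 - 18000)/(24820 + 19284)) = 10 + 2*(-30308/44104) = 10 + 2*(-30308*1/44104) = 10 + 2*(-7577/11026) = 10 - 7577/5513 = 47553/5513 ≈ 8.6256)
m(p, u) = 171 + 3*p (m(p, u) = 3*(p + 57) = 3*(57 + p) = 171 + 3*p)
√(m(-74, 194) + P) = √((171 + 3*(-74)) + 47553/5513) = √((171 - 222) + 47553/5513) = √(-51 + 47553/5513) = √(-233610/5513) = I*√1287891930/5513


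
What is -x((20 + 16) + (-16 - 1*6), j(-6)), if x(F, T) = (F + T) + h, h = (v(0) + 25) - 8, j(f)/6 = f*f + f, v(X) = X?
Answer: -211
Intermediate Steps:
j(f) = 6*f + 6*f² (j(f) = 6*(f*f + f) = 6*(f² + f) = 6*(f + f²) = 6*f + 6*f²)
h = 17 (h = (0 + 25) - 8 = 25 - 8 = 17)
x(F, T) = 17 + F + T (x(F, T) = (F + T) + 17 = 17 + F + T)
-x((20 + 16) + (-16 - 1*6), j(-6)) = -(17 + ((20 + 16) + (-16 - 1*6)) + 6*(-6)*(1 - 6)) = -(17 + (36 + (-16 - 6)) + 6*(-6)*(-5)) = -(17 + (36 - 22) + 180) = -(17 + 14 + 180) = -1*211 = -211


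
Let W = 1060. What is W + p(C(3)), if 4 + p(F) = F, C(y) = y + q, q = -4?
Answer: 1055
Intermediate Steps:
C(y) = -4 + y (C(y) = y - 4 = -4 + y)
p(F) = -4 + F
W + p(C(3)) = 1060 + (-4 + (-4 + 3)) = 1060 + (-4 - 1) = 1060 - 5 = 1055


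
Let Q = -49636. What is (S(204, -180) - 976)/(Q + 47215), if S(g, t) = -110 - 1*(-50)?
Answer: 1036/2421 ≈ 0.42792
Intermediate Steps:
S(g, t) = -60 (S(g, t) = -110 + 50 = -60)
(S(204, -180) - 976)/(Q + 47215) = (-60 - 976)/(-49636 + 47215) = -1036/(-2421) = -1036*(-1/2421) = 1036/2421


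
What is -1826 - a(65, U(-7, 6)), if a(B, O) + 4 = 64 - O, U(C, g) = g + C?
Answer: -1887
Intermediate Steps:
U(C, g) = C + g
a(B, O) = 60 - O (a(B, O) = -4 + (64 - O) = 60 - O)
-1826 - a(65, U(-7, 6)) = -1826 - (60 - (-7 + 6)) = -1826 - (60 - 1*(-1)) = -1826 - (60 + 1) = -1826 - 1*61 = -1826 - 61 = -1887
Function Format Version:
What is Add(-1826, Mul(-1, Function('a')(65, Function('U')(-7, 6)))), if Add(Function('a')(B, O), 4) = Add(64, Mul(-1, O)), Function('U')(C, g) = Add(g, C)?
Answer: -1887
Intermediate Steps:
Function('U')(C, g) = Add(C, g)
Function('a')(B, O) = Add(60, Mul(-1, O)) (Function('a')(B, O) = Add(-4, Add(64, Mul(-1, O))) = Add(60, Mul(-1, O)))
Add(-1826, Mul(-1, Function('a')(65, Function('U')(-7, 6)))) = Add(-1826, Mul(-1, Add(60, Mul(-1, Add(-7, 6))))) = Add(-1826, Mul(-1, Add(60, Mul(-1, -1)))) = Add(-1826, Mul(-1, Add(60, 1))) = Add(-1826, Mul(-1, 61)) = Add(-1826, -61) = -1887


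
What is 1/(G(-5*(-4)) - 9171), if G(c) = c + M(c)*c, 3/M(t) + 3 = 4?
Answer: -1/9091 ≈ -0.00011000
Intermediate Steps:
M(t) = 3 (M(t) = 3/(-3 + 4) = 3/1 = 3*1 = 3)
G(c) = 4*c (G(c) = c + 3*c = 4*c)
1/(G(-5*(-4)) - 9171) = 1/(4*(-5*(-4)) - 9171) = 1/(4*20 - 9171) = 1/(80 - 9171) = 1/(-9091) = -1/9091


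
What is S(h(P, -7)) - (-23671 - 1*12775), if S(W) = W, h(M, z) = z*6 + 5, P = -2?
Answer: 36409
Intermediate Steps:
h(M, z) = 5 + 6*z (h(M, z) = 6*z + 5 = 5 + 6*z)
S(h(P, -7)) - (-23671 - 1*12775) = (5 + 6*(-7)) - (-23671 - 1*12775) = (5 - 42) - (-23671 - 12775) = -37 - 1*(-36446) = -37 + 36446 = 36409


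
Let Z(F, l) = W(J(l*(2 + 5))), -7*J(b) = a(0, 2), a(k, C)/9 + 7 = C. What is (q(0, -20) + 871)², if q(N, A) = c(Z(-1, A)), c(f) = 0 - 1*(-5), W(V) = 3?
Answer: 767376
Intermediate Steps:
a(k, C) = -63 + 9*C
J(b) = 45/7 (J(b) = -(-63 + 9*2)/7 = -(-63 + 18)/7 = -⅐*(-45) = 45/7)
Z(F, l) = 3
c(f) = 5 (c(f) = 0 + 5 = 5)
q(N, A) = 5
(q(0, -20) + 871)² = (5 + 871)² = 876² = 767376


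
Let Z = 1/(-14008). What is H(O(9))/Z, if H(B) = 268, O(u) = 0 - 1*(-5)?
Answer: -3754144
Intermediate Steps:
O(u) = 5 (O(u) = 0 + 5 = 5)
Z = -1/14008 ≈ -7.1388e-5
H(O(9))/Z = 268/(-1/14008) = 268*(-14008) = -3754144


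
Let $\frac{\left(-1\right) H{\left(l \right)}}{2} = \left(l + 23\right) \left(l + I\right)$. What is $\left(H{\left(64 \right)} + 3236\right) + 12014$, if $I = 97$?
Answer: $-12764$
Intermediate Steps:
$H{\left(l \right)} = - 2 \left(23 + l\right) \left(97 + l\right)$ ($H{\left(l \right)} = - 2 \left(l + 23\right) \left(l + 97\right) = - 2 \left(23 + l\right) \left(97 + l\right)$)
$\left(H{\left(64 \right)} + 3236\right) + 12014 = \left(\left(-4462 - 15360 - 2 \cdot 64^{2}\right) + 3236\right) + 12014 = \left(\left(-4462 - 15360 - 8192\right) + 3236\right) + 12014 = \left(-28014 + 3236\right) + 12014 = -24778 + 12014 = -12764$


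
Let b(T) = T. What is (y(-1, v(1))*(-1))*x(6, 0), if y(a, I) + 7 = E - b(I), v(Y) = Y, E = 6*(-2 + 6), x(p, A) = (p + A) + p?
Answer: -192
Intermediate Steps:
x(p, A) = A + 2*p (x(p, A) = (A + p) + p = A + 2*p)
E = 24 (E = 6*4 = 24)
y(a, I) = 17 - I (y(a, I) = -7 + (24 - I) = 17 - I)
(y(-1, v(1))*(-1))*x(6, 0) = ((17 - 1*1)*(-1))*(0 + 2*6) = ((17 - 1)*(-1))*(0 + 12) = (16*(-1))*12 = -16*12 = -192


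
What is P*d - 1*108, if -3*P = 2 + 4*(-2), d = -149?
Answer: -406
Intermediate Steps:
P = 2 (P = -(2 + 4*(-2))/3 = -(2 - 8)/3 = -⅓*(-6) = 2)
P*d - 1*108 = 2*(-149) - 1*108 = -298 - 108 = -406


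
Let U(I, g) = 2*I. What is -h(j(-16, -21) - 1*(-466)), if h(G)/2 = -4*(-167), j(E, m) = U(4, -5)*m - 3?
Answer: -1336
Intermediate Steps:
j(E, m) = -3 + 8*m (j(E, m) = (2*4)*m - 3 = 8*m - 3 = -3 + 8*m)
h(G) = 1336 (h(G) = 2*(-4*(-167)) = 2*668 = 1336)
-h(j(-16, -21) - 1*(-466)) = -1*1336 = -1336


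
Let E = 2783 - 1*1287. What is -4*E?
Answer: -5984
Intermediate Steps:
E = 1496 (E = 2783 - 1287 = 1496)
-4*E = -4*1496 = -5984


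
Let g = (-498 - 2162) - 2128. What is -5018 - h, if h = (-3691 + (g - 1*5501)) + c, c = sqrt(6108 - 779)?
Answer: 8889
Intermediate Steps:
g = -4788 (g = -2660 - 2128 = -4788)
c = 73 (c = sqrt(5329) = 73)
h = -13907 (h = (-3691 + (-4788 - 1*5501)) + 73 = (-3691 + (-4788 - 5501)) + 73 = (-3691 - 10289) + 73 = -13980 + 73 = -13907)
-5018 - h = -5018 - 1*(-13907) = -5018 + 13907 = 8889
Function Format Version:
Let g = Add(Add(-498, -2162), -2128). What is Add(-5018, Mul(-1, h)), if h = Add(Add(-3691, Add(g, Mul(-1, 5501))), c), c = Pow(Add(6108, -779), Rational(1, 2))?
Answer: 8889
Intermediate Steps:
g = -4788 (g = Add(-2660, -2128) = -4788)
c = 73 (c = Pow(5329, Rational(1, 2)) = 73)
h = -13907 (h = Add(Add(-3691, Add(-4788, Mul(-1, 5501))), 73) = Add(Add(-3691, Add(-4788, -5501)), 73) = Add(Add(-3691, -10289), 73) = Add(-13980, 73) = -13907)
Add(-5018, Mul(-1, h)) = Add(-5018, Mul(-1, -13907)) = Add(-5018, 13907) = 8889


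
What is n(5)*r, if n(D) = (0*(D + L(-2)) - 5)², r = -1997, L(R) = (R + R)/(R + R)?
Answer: -49925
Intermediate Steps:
L(R) = 1 (L(R) = (2*R)/((2*R)) = (2*R)*(1/(2*R)) = 1)
n(D) = 25 (n(D) = (0*(D + 1) - 5)² = (0*(1 + D) - 5)² = (0 - 5)² = (-5)² = 25)
n(5)*r = 25*(-1997) = -49925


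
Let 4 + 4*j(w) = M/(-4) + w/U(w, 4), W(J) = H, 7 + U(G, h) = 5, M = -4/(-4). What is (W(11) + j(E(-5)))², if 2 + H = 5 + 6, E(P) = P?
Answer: 18769/256 ≈ 73.316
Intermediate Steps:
M = 1 (M = -4*(-¼) = 1)
U(G, h) = -2 (U(G, h) = -7 + 5 = -2)
H = 9 (H = -2 + (5 + 6) = -2 + 11 = 9)
W(J) = 9
j(w) = -17/16 - w/8 (j(w) = -1 + (1/(-4) + w/(-2))/4 = -1 + (1*(-¼) + w*(-½))/4 = -1 + (-¼ - w/2)/4 = -1 + (-1/16 - w/8) = -17/16 - w/8)
(W(11) + j(E(-5)))² = (9 + (-17/16 - ⅛*(-5)))² = (9 + (-17/16 + 5/8))² = (9 - 7/16)² = (137/16)² = 18769/256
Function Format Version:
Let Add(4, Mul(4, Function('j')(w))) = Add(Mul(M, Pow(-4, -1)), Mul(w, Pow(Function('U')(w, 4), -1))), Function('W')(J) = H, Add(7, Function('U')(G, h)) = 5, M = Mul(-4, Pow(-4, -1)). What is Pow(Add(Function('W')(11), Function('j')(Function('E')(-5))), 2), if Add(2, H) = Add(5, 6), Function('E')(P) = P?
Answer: Rational(18769, 256) ≈ 73.316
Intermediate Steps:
M = 1 (M = Mul(-4, Rational(-1, 4)) = 1)
Function('U')(G, h) = -2 (Function('U')(G, h) = Add(-7, 5) = -2)
H = 9 (H = Add(-2, Add(5, 6)) = Add(-2, 11) = 9)
Function('W')(J) = 9
Function('j')(w) = Add(Rational(-17, 16), Mul(Rational(-1, 8), w)) (Function('j')(w) = Add(-1, Mul(Rational(1, 4), Add(Mul(1, Pow(-4, -1)), Mul(w, Pow(-2, -1))))) = Add(-1, Mul(Rational(1, 4), Add(Mul(1, Rational(-1, 4)), Mul(w, Rational(-1, 2))))) = Add(-1, Mul(Rational(1, 4), Add(Rational(-1, 4), Mul(Rational(-1, 2), w)))) = Add(-1, Add(Rational(-1, 16), Mul(Rational(-1, 8), w))) = Add(Rational(-17, 16), Mul(Rational(-1, 8), w)))
Pow(Add(Function('W')(11), Function('j')(Function('E')(-5))), 2) = Pow(Add(9, Add(Rational(-17, 16), Mul(Rational(-1, 8), -5))), 2) = Pow(Add(9, Add(Rational(-17, 16), Rational(5, 8))), 2) = Pow(Add(9, Rational(-7, 16)), 2) = Pow(Rational(137, 16), 2) = Rational(18769, 256)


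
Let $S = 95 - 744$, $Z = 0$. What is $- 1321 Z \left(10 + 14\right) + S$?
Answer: $-649$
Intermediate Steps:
$S = -649$
$- 1321 Z \left(10 + 14\right) + S = - 1321 \cdot 0 \left(10 + 14\right) - 649 = - 1321 \cdot 0 \cdot 24 - 649 = \left(-1321\right) 0 - 649 = 0 - 649 = -649$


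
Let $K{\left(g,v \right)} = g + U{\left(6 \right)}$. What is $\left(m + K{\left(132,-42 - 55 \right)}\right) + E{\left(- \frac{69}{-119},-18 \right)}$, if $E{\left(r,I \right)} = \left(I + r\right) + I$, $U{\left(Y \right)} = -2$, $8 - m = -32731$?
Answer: $\frac{3907196}{119} \approx 32834.0$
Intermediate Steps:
$m = 32739$ ($m = 8 - -32731 = 8 + 32731 = 32739$)
$E{\left(r,I \right)} = r + 2 I$
$K{\left(g,v \right)} = -2 + g$ ($K{\left(g,v \right)} = g - 2 = -2 + g$)
$\left(m + K{\left(132,-42 - 55 \right)}\right) + E{\left(- \frac{69}{-119},-18 \right)} = \left(32739 + \left(-2 + 132\right)\right) + \left(- \frac{69}{-119} + 2 \left(-18\right)\right) = \left(32739 + 130\right) - \frac{4215}{119} = 32869 + \left(\frac{69}{119} - 36\right) = 32869 - \frac{4215}{119} = \frac{3907196}{119}$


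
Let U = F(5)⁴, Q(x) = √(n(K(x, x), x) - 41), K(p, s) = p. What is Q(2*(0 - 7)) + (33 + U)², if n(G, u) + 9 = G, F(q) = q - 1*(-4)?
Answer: 43480836 + 8*I ≈ 4.3481e+7 + 8.0*I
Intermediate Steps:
F(q) = 4 + q (F(q) = q + 4 = 4 + q)
n(G, u) = -9 + G
Q(x) = √(-50 + x) (Q(x) = √((-9 + x) - 41) = √(-50 + x))
U = 6561 (U = (4 + 5)⁴ = 9⁴ = 6561)
Q(2*(0 - 7)) + (33 + U)² = √(-50 + 2*(0 - 7)) + (33 + 6561)² = √(-50 + 2*(-7)) + 6594² = √(-50 - 14) + 43480836 = √(-64) + 43480836 = 8*I + 43480836 = 43480836 + 8*I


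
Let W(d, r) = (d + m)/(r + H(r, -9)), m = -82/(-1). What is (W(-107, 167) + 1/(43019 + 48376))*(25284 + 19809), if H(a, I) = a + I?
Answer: -1373562842/396045 ≈ -3468.2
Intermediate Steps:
H(a, I) = I + a
m = 82 (m = -82*(-1) = 82)
W(d, r) = (82 + d)/(-9 + 2*r) (W(d, r) = (d + 82)/(r + (-9 + r)) = (82 + d)/(-9 + 2*r))
(W(-107, 167) + 1/(43019 + 48376))*(25284 + 19809) = ((82 - 107)/(-9 + 2*167) + 1/(43019 + 48376))*(25284 + 19809) = (-25/(-9 + 334) + 1/91395)*45093 = (-25/325 + 1/91395)*45093 = ((1/325)*(-25) + 1/91395)*45093 = (-1/13 + 1/91395)*45093 = -91382/1188135*45093 = -1373562842/396045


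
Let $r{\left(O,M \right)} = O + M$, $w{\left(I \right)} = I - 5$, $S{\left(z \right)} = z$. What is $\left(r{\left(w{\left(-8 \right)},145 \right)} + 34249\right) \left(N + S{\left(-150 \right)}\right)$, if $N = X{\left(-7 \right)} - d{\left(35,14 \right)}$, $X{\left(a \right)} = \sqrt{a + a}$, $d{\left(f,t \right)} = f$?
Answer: $-6360485 + 34381 i \sqrt{14} \approx -6.3605 \cdot 10^{6} + 1.2864 \cdot 10^{5} i$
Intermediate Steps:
$X{\left(a \right)} = \sqrt{2} \sqrt{a}$ ($X{\left(a \right)} = \sqrt{2 a} = \sqrt{2} \sqrt{a}$)
$w{\left(I \right)} = -5 + I$ ($w{\left(I \right)} = I - 5 = -5 + I$)
$N = -35 + i \sqrt{14}$ ($N = \sqrt{2} \sqrt{-7} - 35 = \sqrt{2} i \sqrt{7} - 35 = i \sqrt{14} - 35 = -35 + i \sqrt{14} \approx -35.0 + 3.7417 i$)
$r{\left(O,M \right)} = M + O$
$\left(r{\left(w{\left(-8 \right)},145 \right)} + 34249\right) \left(N + S{\left(-150 \right)}\right) = \left(\left(145 - 13\right) + 34249\right) \left(\left(-35 + i \sqrt{14}\right) - 150\right) = \left(\left(145 - 13\right) + 34249\right) \left(-185 + i \sqrt{14}\right) = \left(132 + 34249\right) \left(-185 + i \sqrt{14}\right) = 34381 \left(-185 + i \sqrt{14}\right) = -6360485 + 34381 i \sqrt{14}$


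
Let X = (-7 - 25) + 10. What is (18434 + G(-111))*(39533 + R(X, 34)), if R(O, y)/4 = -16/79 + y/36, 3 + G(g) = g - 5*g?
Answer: 530577627875/711 ≈ 7.4624e+8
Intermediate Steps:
G(g) = -3 - 4*g (G(g) = -3 + (g - 5*g) = -3 - 4*g)
X = -22 (X = -32 + 10 = -22)
R(O, y) = -64/79 + y/9 (R(O, y) = 4*(-16/79 + y/36) = -64/79 + y/9)
(18434 + G(-111))*(39533 + R(X, 34)) = (18434 + (-3 - 4*(-111)))*(39533 + (-64/79 + (⅑)*34)) = (18434 + (-3 + 444))*(39533 + (-64/79 + 34/9)) = (18434 + 441)*(39533 + 2110/711) = 18875*(28110073/711) = 530577627875/711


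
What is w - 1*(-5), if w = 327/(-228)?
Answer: 271/76 ≈ 3.5658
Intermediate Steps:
w = -109/76 (w = 327*(-1/228) = -109/76 ≈ -1.4342)
w - 1*(-5) = -109/76 - 1*(-5) = -109/76 + 5 = 271/76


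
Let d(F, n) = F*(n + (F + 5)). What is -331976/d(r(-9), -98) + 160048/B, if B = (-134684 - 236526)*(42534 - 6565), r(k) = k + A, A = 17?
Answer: 93121026651/190743607 ≈ 488.20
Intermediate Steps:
r(k) = 17 + k (r(k) = k + 17 = 17 + k)
d(F, n) = F*(5 + F + n) (d(F, n) = F*(n + (5 + F)) = F*(5 + F + n))
B = -13352052490 (B = -371210*35969 = -13352052490)
-331976/d(r(-9), -98) + 160048/B = -331976*1/((17 - 9)*(5 + (17 - 9) - 98)) + 160048/(-13352052490) = -331976*1/(8*(5 + 8 - 98)) + 160048*(-1/13352052490) = -331976/(8*(-85)) - 11432/953718035 = -331976/(-680) - 11432/953718035 = -331976*(-1/680) - 11432/953718035 = 2441/5 - 11432/953718035 = 93121026651/190743607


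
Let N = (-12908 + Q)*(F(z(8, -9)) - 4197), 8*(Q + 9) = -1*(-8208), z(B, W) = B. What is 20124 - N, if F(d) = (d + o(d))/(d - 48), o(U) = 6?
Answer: -997811297/20 ≈ -4.9891e+7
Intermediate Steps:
Q = 1017 (Q = -9 + (-1*(-8208))/8 = -9 + (1/8)*8208 = -9 + 1026 = 1017)
F(d) = (6 + d)/(-48 + d) (F(d) = (d + 6)/(d - 48) = (6 + d)/(-48 + d))
N = 998213777/20 (N = (-12908 + 1017)*((6 + 8)/(-48 + 8) - 4197) = -11891*(14/(-40) - 4197) = -11891*(-1/40*14 - 4197) = -11891*(-7/20 - 4197) = -11891*(-83947/20) = 998213777/20 ≈ 4.9911e+7)
20124 - N = 20124 - 1*998213777/20 = 20124 - 998213777/20 = -997811297/20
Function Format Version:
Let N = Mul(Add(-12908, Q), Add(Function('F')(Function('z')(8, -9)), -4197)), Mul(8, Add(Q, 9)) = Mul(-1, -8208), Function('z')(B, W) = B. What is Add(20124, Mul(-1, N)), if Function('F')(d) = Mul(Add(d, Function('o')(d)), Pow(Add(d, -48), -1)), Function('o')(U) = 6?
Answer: Rational(-997811297, 20) ≈ -4.9891e+7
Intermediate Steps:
Q = 1017 (Q = Add(-9, Mul(Rational(1, 8), Mul(-1, -8208))) = Add(-9, Mul(Rational(1, 8), 8208)) = Add(-9, 1026) = 1017)
Function('F')(d) = Mul(Pow(Add(-48, d), -1), Add(6, d)) (Function('F')(d) = Mul(Add(d, 6), Pow(Add(d, -48), -1)) = Mul(Add(6, d), Pow(Add(-48, d), -1)) = Mul(Pow(Add(-48, d), -1), Add(6, d)))
N = Rational(998213777, 20) (N = Mul(Add(-12908, 1017), Add(Mul(Pow(Add(-48, 8), -1), Add(6, 8)), -4197)) = Mul(-11891, Add(Mul(Pow(-40, -1), 14), -4197)) = Mul(-11891, Add(Mul(Rational(-1, 40), 14), -4197)) = Mul(-11891, Add(Rational(-7, 20), -4197)) = Mul(-11891, Rational(-83947, 20)) = Rational(998213777, 20) ≈ 4.9911e+7)
Add(20124, Mul(-1, N)) = Add(20124, Mul(-1, Rational(998213777, 20))) = Add(20124, Rational(-998213777, 20)) = Rational(-997811297, 20)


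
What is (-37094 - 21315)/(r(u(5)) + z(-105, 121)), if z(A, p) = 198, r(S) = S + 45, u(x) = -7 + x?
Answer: -58409/241 ≈ -242.36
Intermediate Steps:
r(S) = 45 + S
(-37094 - 21315)/(r(u(5)) + z(-105, 121)) = (-37094 - 21315)/((45 + (-7 + 5)) + 198) = -58409/((45 - 2) + 198) = -58409/(43 + 198) = -58409/241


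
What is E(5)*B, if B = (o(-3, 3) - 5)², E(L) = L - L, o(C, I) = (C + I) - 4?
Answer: 0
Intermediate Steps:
o(C, I) = -4 + C + I
E(L) = 0
B = 81 (B = ((-4 - 3 + 3) - 5)² = (-4 - 5)² = (-9)² = 81)
E(5)*B = 0*81 = 0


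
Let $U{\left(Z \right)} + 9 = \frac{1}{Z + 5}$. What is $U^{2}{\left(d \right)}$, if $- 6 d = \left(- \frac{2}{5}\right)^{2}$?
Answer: $\frac{10771524}{139129} \approx 77.421$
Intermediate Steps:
$d = - \frac{2}{75}$ ($d = - \frac{\left(- \frac{2}{5}\right)^{2}}{6} = \left(- \frac{1}{6}\right) \frac{4}{25} = - \frac{2}{75} \approx -0.026667$)
$U{\left(Z \right)} = -9 + \frac{1}{5 + Z}$ ($U{\left(Z \right)} = -9 + \frac{1}{Z + 5} = -9 + \frac{1}{5 + Z}$)
$U^{2}{\left(d \right)} = \left(\frac{-44 - - \frac{6}{25}}{5 - \frac{2}{75}}\right)^{2} = \left(\frac{-44 + \frac{6}{25}}{\frac{373}{75}}\right)^{2} = \left(\frac{75}{373} \left(- \frac{1094}{25}\right)\right)^{2} = \left(- \frac{3282}{373}\right)^{2} = \frac{10771524}{139129}$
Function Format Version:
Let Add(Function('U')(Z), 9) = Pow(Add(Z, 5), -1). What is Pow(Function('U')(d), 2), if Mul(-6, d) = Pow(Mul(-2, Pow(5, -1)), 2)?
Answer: Rational(10771524, 139129) ≈ 77.421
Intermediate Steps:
d = Rational(-2, 75) (d = Mul(Rational(-1, 6), Pow(Mul(-2, Pow(5, -1)), 2)) = Mul(Rational(-1, 6), Pow(Mul(-2, Rational(1, 5)), 2)) = Mul(Rational(-1, 6), Pow(Rational(-2, 5), 2)) = Mul(Rational(-1, 6), Rational(4, 25)) = Rational(-2, 75) ≈ -0.026667)
Function('U')(Z) = Add(-9, Pow(Add(5, Z), -1)) (Function('U')(Z) = Add(-9, Pow(Add(Z, 5), -1)) = Add(-9, Pow(Add(5, Z), -1)))
Pow(Function('U')(d), 2) = Pow(Mul(Pow(Add(5, Rational(-2, 75)), -1), Add(-44, Mul(-9, Rational(-2, 75)))), 2) = Pow(Mul(Pow(Rational(373, 75), -1), Add(-44, Rational(6, 25))), 2) = Pow(Mul(Rational(75, 373), Rational(-1094, 25)), 2) = Pow(Rational(-3282, 373), 2) = Rational(10771524, 139129)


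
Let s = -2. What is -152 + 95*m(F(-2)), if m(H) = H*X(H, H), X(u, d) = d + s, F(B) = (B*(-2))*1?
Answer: 608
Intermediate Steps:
F(B) = -2*B (F(B) = -2*B*1 = -2*B)
X(u, d) = -2 + d (X(u, d) = d - 2 = -2 + d)
m(H) = H*(-2 + H)
-152 + 95*m(F(-2)) = -152 + 95*((-2*(-2))*(-2 - 2*(-2))) = -152 + 95*(4*(-2 + 4)) = -152 + 95*(4*2) = -152 + 95*8 = -152 + 760 = 608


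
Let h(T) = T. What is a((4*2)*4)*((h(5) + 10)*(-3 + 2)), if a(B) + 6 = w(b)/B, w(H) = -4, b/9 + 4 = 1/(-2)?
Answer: 735/8 ≈ 91.875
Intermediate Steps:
b = -81/2 (b = -36 + 9*(1/(-2)) = -36 + 9*(1*(-½)) = -36 + 9*(-½) = -36 - 9/2 = -81/2 ≈ -40.500)
a(B) = -6 - 4/B
a((4*2)*4)*((h(5) + 10)*(-3 + 2)) = (-6 - 4/((4*2)*4))*((5 + 10)*(-3 + 2)) = (-6 - 4/(8*4))*(15*(-1)) = (-6 - 4/32)*(-15) = (-6 - 4*1/32)*(-15) = (-6 - ⅛)*(-15) = -49/8*(-15) = 735/8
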